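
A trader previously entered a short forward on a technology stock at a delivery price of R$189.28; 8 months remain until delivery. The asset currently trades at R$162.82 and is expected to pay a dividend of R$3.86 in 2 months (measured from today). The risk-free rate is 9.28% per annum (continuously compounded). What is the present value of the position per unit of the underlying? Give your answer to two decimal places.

PV(remaining dividends) I = 3.86·e^(−0.0928·2/12) = 3.8008
Current forward F = (S − I)·e^(rT) = (162.82 − 3.8008)·e^(0.0928·8/12) = 159.0192 × 1.063820 = 169.1678
Value (long) = (F − K)·e^(−rT) = (169.1678 − 189.28) × 0.940008 = -18.9056
Short position value = −(long value) = R$18.91

R$18.91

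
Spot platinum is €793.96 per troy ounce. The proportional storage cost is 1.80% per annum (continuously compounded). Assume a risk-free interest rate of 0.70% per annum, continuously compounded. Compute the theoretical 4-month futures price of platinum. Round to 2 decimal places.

Net carry = r + u − y = 0.0070 + 0.0180 − 0.0000 = 0.0250
F = S·e^((r+u−y)T) = 793.96 · e^(0.0250 × 4/12) = 793.96 · e^0.008333
= 793.96 × 1.008368 = €800.60 per troy ounce

€800.60 per troy ounce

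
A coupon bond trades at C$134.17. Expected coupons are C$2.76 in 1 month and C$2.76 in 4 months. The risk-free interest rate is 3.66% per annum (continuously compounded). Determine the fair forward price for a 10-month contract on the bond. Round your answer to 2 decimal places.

C$132.68

PV(coupons) I = 2.76·e^(−0.0366·1/12) + 2.76·e^(−0.0366·4/12)
I = 2.7516 + 2.7265 = 5.4781
F = (S − I)·e^(rT) = (134.17 − 5.4781) · e^(0.0366·10/12)
= 128.6919 · e^0.030500 = 128.6919 × 1.030970 = C$132.68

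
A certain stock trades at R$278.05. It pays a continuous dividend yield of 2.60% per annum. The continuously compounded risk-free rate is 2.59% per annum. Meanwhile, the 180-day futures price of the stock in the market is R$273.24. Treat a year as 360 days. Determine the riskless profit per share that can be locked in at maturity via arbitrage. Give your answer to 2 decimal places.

Fair futures: F* = S·e^(carry·T), with carry = (r − q) = 0.0259 − 0.0260 = -0.0001
F* = 278.05 · e^(-0.0001 × 180/360) = 278.05 · e^-0.000050 = 278.05 × 0.999950 = R$278.0361
Market R$273.24 < fair R$278.0361: forward underpriced → reverse cash-and-carry (short spot, go long the forward).
At maturity, profit = |F_mkt − F*| = |273.24 − 278.0361| = R$4.80 per share

R$4.80 per share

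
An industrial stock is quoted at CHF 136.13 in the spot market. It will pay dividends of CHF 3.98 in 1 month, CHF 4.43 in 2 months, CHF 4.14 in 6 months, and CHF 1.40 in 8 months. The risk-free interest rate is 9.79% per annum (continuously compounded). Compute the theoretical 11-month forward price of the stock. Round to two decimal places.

PV(dividends) I = 3.98·e^(−0.0979·1/12) + 4.43·e^(−0.0979·2/12) + 4.14·e^(−0.0979·6/12) + 1.40·e^(−0.0979·8/12)
I = 3.9477 + 4.3583 + 3.9422 + 1.3115 = 13.5597
F = (S − I)·e^(rT) = (136.13 − 13.5597) · e^(0.0979·11/12)
= 122.5703 · e^0.089742 = 122.5703 × 1.093892 = CHF 134.08

CHF 134.08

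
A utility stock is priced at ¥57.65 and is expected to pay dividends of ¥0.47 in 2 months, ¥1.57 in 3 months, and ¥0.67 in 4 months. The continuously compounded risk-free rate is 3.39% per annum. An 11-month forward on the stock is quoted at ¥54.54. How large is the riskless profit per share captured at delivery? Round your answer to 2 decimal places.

¥2.16 per share

PV(dividends) I = 0.47·e^(−0.0339·2/12) + 1.57·e^(−0.0339·3/12) + 0.67·e^(−0.0339·4/12) = 2.6866
Fair forward F* = (S − I)·e^(rT) = (57.65 − 2.6866)·e^0.031075 = 54.9634 × 1.031563 = 56.6982
Market ¥54.54 < fair 56.6982: forward underpriced → reverse cash-and-carry (short the stock, invest proceeds at r, pay the dividends, go long the forward).
Profit at T = |F_mkt − F*| = |54.54 − 56.6982| = ¥2.16 per share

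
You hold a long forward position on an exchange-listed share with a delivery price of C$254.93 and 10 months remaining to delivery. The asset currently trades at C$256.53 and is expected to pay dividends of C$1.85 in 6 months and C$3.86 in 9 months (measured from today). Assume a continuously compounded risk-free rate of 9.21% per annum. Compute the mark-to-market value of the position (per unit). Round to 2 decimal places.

PV(remaining dividends) I = 1.85·e^(−0.0921·6/12) + 3.86·e^(−0.0921·9/12) = 5.3691
Current forward F = (S − I)·e^(rT) = (256.53 − 5.3691)·e^(0.0921·10/12) = 251.1609 × 1.079772 = 271.1965
Value (long) = (F − K)·e^(−rT) = (271.1965 − 254.93) × 0.926121 = 15.0647
Value = C$15.06

C$15.06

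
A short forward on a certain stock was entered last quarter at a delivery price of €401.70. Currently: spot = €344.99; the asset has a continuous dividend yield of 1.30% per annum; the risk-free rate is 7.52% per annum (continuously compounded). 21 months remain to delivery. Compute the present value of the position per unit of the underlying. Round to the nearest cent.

Current fair forward for the remaining 21 months: F = S·e^((r − q)·T), (r − q) = 0.0752 − 0.0130 = 0.0622
F = 344.99 · e^(0.0622 × 21/12) = 344.99 × 1.114995 = 384.6621
Value of long forward = (F − K)·e^(−rT) = (384.6621 − 401.70) · e^(−0.0752·21/12)
= -17.0379 × 0.876692 = -14.94
Short position value = −(long value) = €14.94

€14.94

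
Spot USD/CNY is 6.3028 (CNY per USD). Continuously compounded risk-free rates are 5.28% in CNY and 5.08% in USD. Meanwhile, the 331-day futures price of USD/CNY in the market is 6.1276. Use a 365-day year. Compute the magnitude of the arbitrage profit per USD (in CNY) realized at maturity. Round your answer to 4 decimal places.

Fair futures: F* = S·e^(carry·T), with carry = (r_CNY − r_USD) = 0.0528 − 0.0508 = 0.0020
F* = 6.3028 · e^(0.0020 × 331/365) = 6.3028 · e^0.001814 = 6.3028 × 1.001816 = 6.3142
Market 6.1276 < fair 6.3142: forward underpriced → reverse cash-and-carry (short spot, go long the forward).
At maturity, profit = |F_mkt − F*| = |6.1276 − 6.3142| = 0.1866 per USD (in CNY)

0.1866 per USD (in CNY)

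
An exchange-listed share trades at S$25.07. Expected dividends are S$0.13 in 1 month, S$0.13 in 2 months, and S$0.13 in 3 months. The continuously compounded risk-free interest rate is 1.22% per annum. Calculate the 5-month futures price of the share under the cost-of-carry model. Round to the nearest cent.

PV(dividends) I = 0.13·e^(−0.0122·1/12) + 0.13·e^(−0.0122·2/12) + 0.13·e^(−0.0122·3/12)
I = 0.1299 + 0.1297 + 0.1296 = 0.3892
F = (S − I)·e^(rT) = (25.07 − 0.3892) · e^(0.0122·5/12)
= 24.6808 · e^0.005083 = 24.6808 × 1.005096 = S$24.81

S$24.81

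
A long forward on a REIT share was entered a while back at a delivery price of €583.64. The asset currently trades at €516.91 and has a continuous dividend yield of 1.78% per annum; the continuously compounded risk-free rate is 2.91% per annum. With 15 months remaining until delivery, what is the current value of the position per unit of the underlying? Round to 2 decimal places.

-€57.26

Current fair forward for the remaining 15 months: F = S·e^((r − q)·T), (r − q) = 0.0291 − 0.0178 = 0.0113
F = 516.91 · e^(0.0113 × 15/12) = 516.91 × 1.014225 = 524.2630
Value of long forward = (F − K)·e^(−rT) = (524.2630 − 583.64) · e^(−0.0291·15/12)
= -59.3770 × 0.964279 = -57.26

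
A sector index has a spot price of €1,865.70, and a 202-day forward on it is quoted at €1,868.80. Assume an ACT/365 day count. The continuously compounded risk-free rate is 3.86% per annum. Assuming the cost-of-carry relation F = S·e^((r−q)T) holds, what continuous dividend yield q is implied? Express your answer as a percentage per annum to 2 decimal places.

3.56%

From F = S·e^((r−q)T): (r − q) = ln(F/S)/T
ln(1868.80/1865.70) = ln(1.001662) = 0.001661
(r − q) = 0.001661 / (202/365) = 0.003001
q = r − ln(F/S)/T = 0.0386 − 0.003001 = 0.035599
q = 3.56%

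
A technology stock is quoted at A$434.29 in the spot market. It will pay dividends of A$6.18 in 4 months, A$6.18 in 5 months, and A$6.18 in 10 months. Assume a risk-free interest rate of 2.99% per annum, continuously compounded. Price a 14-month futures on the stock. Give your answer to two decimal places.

PV(dividends) I = 6.18·e^(−0.0299·4/12) + 6.18·e^(−0.0299·5/12) + 6.18·e^(−0.0299·10/12)
I = 6.1187 + 6.1035 + 6.0279 = 18.2501
F = (S − I)·e^(rT) = (434.29 − 18.2501) · e^(0.0299·14/12)
= 416.0399 · e^0.034883 = 416.0399 × 1.035499 = A$430.81

A$430.81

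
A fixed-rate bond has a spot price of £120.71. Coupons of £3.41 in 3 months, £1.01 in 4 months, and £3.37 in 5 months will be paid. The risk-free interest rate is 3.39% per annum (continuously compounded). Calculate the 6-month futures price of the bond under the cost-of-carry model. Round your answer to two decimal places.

£114.94

PV(coupons) I = 3.41·e^(−0.0339·3/12) + 1.01·e^(−0.0339·4/12) + 3.37·e^(−0.0339·5/12)
I = 3.3812 + 0.9987 + 3.3227 = 7.7026
F = (S − I)·e^(rT) = (120.71 − 7.7026) · e^(0.0339·6/12)
= 113.0074 · e^0.016950 = 113.0074 × 1.017094 = £114.94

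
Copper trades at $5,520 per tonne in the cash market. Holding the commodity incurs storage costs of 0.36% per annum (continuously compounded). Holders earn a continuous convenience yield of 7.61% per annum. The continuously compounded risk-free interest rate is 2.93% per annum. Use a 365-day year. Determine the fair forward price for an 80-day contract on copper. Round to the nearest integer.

$5,468 per tonne

Net carry = r + u − y = 0.0293 + 0.0036 − 0.0761 = -0.0432
F = S·e^((r+u−y)T) = 5520 · e^(-0.0432 × 80/365) = 5520 · e^-0.009468
= 5520 × 0.990577 = $5,468 per tonne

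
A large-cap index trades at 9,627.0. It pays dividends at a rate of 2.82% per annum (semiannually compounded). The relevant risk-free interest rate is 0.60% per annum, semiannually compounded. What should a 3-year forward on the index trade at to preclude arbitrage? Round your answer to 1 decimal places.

9,011.8

F = S · (1+r/2)^(2T) / (1+q/2)^(2T)
= 9627.0 × 1.018136 / 1.087639 = 9627.0 × 0.936097
F = 9,011.8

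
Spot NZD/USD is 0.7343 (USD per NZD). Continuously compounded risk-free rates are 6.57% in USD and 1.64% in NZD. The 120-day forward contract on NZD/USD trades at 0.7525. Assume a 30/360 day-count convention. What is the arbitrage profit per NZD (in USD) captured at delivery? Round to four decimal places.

Fair forward: F* = S·e^(carry·T), with carry = (r_USD − r_NZD) = 0.0657 − 0.0164 = 0.0493
F* = 0.7343 · e^(0.0493 × 120/360) = 0.7343 · e^0.016433 = 0.7343 × 1.016569 = 0.7465
Market 0.7525 > fair 0.7465: forward overpriced → cash-and-carry (buy spot, short the forward).
At maturity, profit = |F_mkt − F*| = |0.7525 − 0.7465| = 0.0060 per NZD (in USD)

0.0060 per NZD (in USD)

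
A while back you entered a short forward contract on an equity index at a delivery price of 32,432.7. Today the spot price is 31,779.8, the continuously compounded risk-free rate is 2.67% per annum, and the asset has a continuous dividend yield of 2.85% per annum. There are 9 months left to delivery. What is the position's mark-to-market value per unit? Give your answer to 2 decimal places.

Current fair forward for the remaining 9 months: F = S·e^((r − q)·T), (r − q) = 0.0267 − 0.0285 = -0.0018
F = 31779.8 · e^(-0.0018 × 9/12) = 31779.8 × 0.99865091 = 31736.9262
Value of long forward = (F − K)·e^(−rT) = (31736.9262 − 32432.7) · e^(−0.0267·9/12)
= -695.7738 × 0.98017417 = -681.98
Short position value = −(long value) = 681.98

681.98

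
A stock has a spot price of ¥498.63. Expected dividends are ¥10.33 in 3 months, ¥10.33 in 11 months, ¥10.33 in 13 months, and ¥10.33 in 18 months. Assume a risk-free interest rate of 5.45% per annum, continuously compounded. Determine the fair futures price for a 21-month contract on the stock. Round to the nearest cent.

PV(dividends) I = 10.33·e^(−0.0545·3/12) + 10.33·e^(−0.0545·11/12) + 10.33·e^(−0.0545·13/12) + 10.33·e^(−0.0545·18/12)
I = 10.1902 + 9.8266 + 9.7378 + 9.5191 = 39.2737
F = (S − I)·e^(rT) = (498.63 − 39.2737) · e^(0.0545·21/12)
= 459.3563 · e^0.095375 = 459.3563 × 1.100071 = ¥505.32

¥505.32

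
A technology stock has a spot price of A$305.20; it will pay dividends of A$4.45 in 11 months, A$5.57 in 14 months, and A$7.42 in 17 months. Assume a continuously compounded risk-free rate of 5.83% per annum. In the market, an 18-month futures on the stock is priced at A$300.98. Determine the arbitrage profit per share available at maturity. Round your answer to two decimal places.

PV(dividends) I = 4.45·e^(−0.0583·11/12) + 5.57·e^(−0.0583·14/12) + 7.42·e^(−0.0583·17/12) = 16.2540
Fair futures F* = (S − I)·e^(rT) = (305.20 − 16.2540)·e^0.087450 = 288.9460 × 1.091388 = 315.3522
Market A$300.98 < fair 315.3522: forward underpriced → reverse cash-and-carry (short the stock, invest proceeds at r, pay the dividends, go long the forward).
Profit at T = |F_mkt − F*| = |300.98 − 315.3522| = A$14.37 per share

A$14.37 per share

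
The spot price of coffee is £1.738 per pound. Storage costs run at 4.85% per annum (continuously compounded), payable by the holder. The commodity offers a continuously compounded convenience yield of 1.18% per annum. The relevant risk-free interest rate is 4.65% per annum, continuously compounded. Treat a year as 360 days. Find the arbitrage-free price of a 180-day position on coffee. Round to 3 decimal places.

Net carry = r + u − y = 0.0465 + 0.0485 − 0.0118 = 0.0832
F = S·e^((r+u−y)T) = 1.738 · e^(0.0832 × 180/360) = 1.738 · e^0.041600
= 1.738 × 1.042477 = £1.812 per pound

£1.812 per pound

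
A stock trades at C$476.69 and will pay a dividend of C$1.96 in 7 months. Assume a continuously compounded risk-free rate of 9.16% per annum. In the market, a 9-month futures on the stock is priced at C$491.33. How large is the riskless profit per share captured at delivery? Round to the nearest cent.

PV(dividends) I = 1.96·e^(−0.0916·7/12) = 1.8580
Fair futures F* = (S − I)·e^(rT) = (476.69 − 1.8580)·e^0.068700 = 474.8320 × 1.071115 = 508.5997
Market C$491.33 < fair 508.5997: forward underpriced → reverse cash-and-carry (short the stock, invest proceeds at r, pay the dividends, go long the forward).
Profit at T = |F_mkt − F*| = |491.33 − 508.5997| = C$17.27 per share

C$17.27 per share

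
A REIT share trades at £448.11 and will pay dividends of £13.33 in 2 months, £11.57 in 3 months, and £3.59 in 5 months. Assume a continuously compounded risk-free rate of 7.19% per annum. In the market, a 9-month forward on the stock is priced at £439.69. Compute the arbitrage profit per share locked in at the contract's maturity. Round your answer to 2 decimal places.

£3.68 per share

PV(dividends) I = 13.33·e^(−0.0719·2/12) + 11.57·e^(−0.0719·3/12) + 3.59·e^(−0.0719·5/12) = 28.0191
Fair forward F* = (S − I)·e^(rT) = (448.11 − 28.0191)·e^0.053925 = 420.0909 × 1.055405 = 443.3660
Market £439.69 < fair 443.3660: forward underpriced → reverse cash-and-carry (short the stock, invest proceeds at r, pay the dividends, go long the forward).
Profit at T = |F_mkt − F*| = |439.69 − 443.3660| = £3.68 per share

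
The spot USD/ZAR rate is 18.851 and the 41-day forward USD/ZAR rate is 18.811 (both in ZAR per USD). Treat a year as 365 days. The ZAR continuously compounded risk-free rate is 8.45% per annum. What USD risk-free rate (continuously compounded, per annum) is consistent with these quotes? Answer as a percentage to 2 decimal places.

10.34%

F = S·e^((r_ZAR − r_USD)T) ⇒ r_USD = r_ZAR − ln(F/S)/T
ln(18.811/18.851) = -0.002124; /(41/365) = -0.018909
r_USD = 0.0845 + 0.018909 = 0.103409
r_USD = 10.34%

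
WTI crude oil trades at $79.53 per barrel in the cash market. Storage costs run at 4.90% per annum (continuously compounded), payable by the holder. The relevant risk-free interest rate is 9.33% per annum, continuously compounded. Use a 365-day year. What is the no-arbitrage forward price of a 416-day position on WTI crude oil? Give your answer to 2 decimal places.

Net carry = r + u − y = 0.0933 + 0.0490 − 0.0000 = 0.1423
F = S·e^((r+u−y)T) = 79.53 · e^(0.1423 × 416/365) = 79.53 · e^0.162183
= 79.53 × 1.176075 = $93.53 per barrel

$93.53 per barrel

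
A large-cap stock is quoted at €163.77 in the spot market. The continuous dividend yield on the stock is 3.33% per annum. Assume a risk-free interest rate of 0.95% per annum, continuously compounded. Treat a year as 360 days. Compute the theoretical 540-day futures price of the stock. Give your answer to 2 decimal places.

F = S·e^((r − q)T) = 163.77 · e^((0.0095 − 0.0333) × 540/360)
= 163.77 · e^-0.035700 = 163.77 × 0.964930
F = €158.03

€158.03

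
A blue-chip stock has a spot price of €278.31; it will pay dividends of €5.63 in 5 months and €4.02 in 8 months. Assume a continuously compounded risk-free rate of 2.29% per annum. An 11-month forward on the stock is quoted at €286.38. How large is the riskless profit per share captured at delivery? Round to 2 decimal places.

PV(dividends) I = 5.63·e^(−0.0229·5/12) + 4.02·e^(−0.0229·8/12) = 9.5356
Fair forward F* = (S − I)·e^(rT) = (278.31 − 9.5356)·e^0.020992 = 268.7744 × 1.021214 = 274.4762
Market €286.38 > fair 274.4762: forward overpriced → cash-and-carry (borrow at r, buy the stock and collect the dividends, short the forward).
Profit at T = |F_mkt − F*| = |286.38 − 274.4762| = €11.90 per share

€11.90 per share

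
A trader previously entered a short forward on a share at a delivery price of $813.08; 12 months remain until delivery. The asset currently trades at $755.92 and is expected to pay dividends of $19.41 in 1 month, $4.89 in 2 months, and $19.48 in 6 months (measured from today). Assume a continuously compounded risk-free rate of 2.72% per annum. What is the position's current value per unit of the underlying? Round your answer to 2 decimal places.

PV(remaining dividends) I = 19.41·e^(−0.0272·1/12) + 4.89·e^(−0.0272·2/12) + 19.48·e^(−0.0272·6/12) = 43.4508
Current forward F = (S − I)·e^(rT) = (755.92 − 43.4508)·e^(0.0272·12/12) = 712.4692 × 1.027573 = 732.1141
Value (long) = (F − K)·e^(−rT) = (732.1141 − 813.08) × 0.973167 = -78.7933
Short position value = −(long value) = $78.79

$78.79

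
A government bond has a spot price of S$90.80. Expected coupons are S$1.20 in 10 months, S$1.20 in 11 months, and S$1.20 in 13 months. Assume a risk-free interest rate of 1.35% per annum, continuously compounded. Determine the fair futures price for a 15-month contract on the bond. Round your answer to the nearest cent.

S$88.73

PV(coupons) I = 1.20·e^(−0.0135·10/12) + 1.20·e^(−0.0135·11/12) + 1.20·e^(−0.0135·13/12)
I = 1.1866 + 1.1852 + 1.1826 = 3.5544
F = (S − I)·e^(rT) = (90.80 − 3.5544) · e^(0.0135·15/12)
= 87.2456 · e^0.016875 = 87.2456 × 1.017018 = S$88.73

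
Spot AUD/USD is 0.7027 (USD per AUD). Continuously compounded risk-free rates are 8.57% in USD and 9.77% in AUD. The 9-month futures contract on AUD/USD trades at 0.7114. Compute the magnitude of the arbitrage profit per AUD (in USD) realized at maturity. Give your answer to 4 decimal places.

0.0150 per AUD (in USD)

Fair futures: F* = S·e^(carry·T), with carry = (r_USD − r_AUD) = 0.0857 − 0.0977 = -0.0120
F* = 0.7027 · e^(-0.0120 × 9/12) = 0.7027 · e^-0.009000 = 0.7027 × 0.991040 = 0.6964
Market 0.7114 > fair 0.6964: forward overpriced → cash-and-carry (buy spot, short the forward).
At maturity, profit = |F_mkt − F*| = |0.7114 − 0.6964| = 0.0150 per AUD (in USD)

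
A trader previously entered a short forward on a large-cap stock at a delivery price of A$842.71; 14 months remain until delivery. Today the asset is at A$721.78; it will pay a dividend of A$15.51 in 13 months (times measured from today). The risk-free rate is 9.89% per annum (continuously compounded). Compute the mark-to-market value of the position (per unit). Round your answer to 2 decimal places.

A$43.03

PV(remaining dividends) I = 15.51·e^(−0.0989·13/12) = 13.9342
Current forward F = (S − I)·e^(rT) = (721.78 − 13.9342)·e^(0.0989·14/12) = 707.8458 × 1.122304 = 794.4182
Value (long) = (F − K)·e^(−rT) = (794.4182 − 842.71) × 0.891025 = -43.0292
Short position value = −(long value) = A$43.03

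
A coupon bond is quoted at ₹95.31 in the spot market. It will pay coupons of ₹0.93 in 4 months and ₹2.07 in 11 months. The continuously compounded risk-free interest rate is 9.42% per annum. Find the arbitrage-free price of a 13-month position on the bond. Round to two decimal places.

₹102.45

PV(coupons) I = 0.93·e^(−0.0942·4/12) + 2.07·e^(−0.0942·11/12)
I = 0.9013 + 1.8988 = 2.8001
F = (S − I)·e^(rT) = (95.31 − 2.8001) · e^(0.0942·13/12)
= 92.5099 · e^0.102050 = 92.5099 × 1.107439 = ₹102.45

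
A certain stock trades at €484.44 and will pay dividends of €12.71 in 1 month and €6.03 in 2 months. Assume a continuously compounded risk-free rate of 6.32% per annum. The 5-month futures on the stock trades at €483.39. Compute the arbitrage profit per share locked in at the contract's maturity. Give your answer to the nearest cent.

PV(dividends) I = 12.71·e^(−0.0632·1/12) + 6.03·e^(−0.0632·2/12) = 18.6101
Fair futures F* = (S − I)·e^(rT) = (484.44 − 18.6101)·e^0.026333 = 465.8299 × 1.026683 = 478.2596
Market €483.39 > fair 478.2596: forward overpriced → cash-and-carry (borrow at r, buy the stock and collect the dividends, short the forward).
Profit at T = |F_mkt − F*| = |483.39 − 478.2596| = €5.13 per share

€5.13 per share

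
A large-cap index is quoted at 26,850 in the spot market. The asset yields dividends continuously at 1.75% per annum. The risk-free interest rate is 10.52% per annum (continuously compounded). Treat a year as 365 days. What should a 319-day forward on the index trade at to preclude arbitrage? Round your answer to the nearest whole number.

28,989

F = S·e^((r − q)T) = 26850 · e^((0.1052 − 0.0175) × 319/365)
= 26850 · e^0.076647 = 26850 × 1.079661
F = 28,989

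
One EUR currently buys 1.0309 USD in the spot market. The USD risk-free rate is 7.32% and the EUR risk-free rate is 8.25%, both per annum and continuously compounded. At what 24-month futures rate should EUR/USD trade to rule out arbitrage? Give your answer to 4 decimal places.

1.0119

F = S·e^((r_USD − r_EUR)T) = 1.0309 · e^((0.0732 − 0.0825) × 24/12)
= 1.0309 · e^-0.018600 = 1.0309 × 0.981572
F = 1.0119 USD per EUR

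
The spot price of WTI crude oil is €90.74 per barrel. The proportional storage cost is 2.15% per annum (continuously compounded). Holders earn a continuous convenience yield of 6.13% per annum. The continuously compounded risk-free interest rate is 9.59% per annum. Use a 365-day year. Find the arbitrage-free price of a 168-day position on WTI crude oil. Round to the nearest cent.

€93.11 per barrel

Net carry = r + u − y = 0.0959 + 0.0215 − 0.0613 = 0.0561
F = S·e^((r+u−y)T) = 90.74 · e^(0.0561 × 168/365) = 90.74 · e^0.025821
= 90.74 × 1.026157 = €93.11 per barrel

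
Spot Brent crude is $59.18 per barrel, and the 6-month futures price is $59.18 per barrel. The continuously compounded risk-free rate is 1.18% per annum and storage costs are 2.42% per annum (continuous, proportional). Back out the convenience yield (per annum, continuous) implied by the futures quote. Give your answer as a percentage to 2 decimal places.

3.60%

F = S·e^((r+u−y)T) ⇒ (r+u−y) = ln(F/S)/T
ln(59.18/59.18) = 0.000000; /T ⇒ 0.000000
y = r + u − ln(F/S)/T = 0.0118 + 0.0242 + 0.000000 = 0.036000
y = 3.60%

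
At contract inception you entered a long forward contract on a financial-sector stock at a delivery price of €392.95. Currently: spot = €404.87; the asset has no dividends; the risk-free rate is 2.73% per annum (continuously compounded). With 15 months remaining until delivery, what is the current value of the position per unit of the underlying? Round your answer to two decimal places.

Current fair forward for the remaining 15 months: F = S·e^(r·T), r = 0.0273
F = 404.87 · e^(0.0273 × 15/12) = 404.87 × 1.034714 = 418.9247
Value of long forward = (F − K)·e^(−rT) = (418.9247 − 392.95) · e^(−0.0273·15/12)
= 25.9747 × 0.966451 = 25.10

€25.10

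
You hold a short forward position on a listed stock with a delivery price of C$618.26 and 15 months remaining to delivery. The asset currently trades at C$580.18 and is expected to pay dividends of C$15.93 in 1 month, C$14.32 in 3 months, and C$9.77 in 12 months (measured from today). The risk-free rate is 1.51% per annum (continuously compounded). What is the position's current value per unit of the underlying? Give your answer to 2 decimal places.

C$66.32

PV(remaining dividends) I = 15.93·e^(−0.0151·1/12) + 14.32·e^(−0.0151·3/12) + 9.77·e^(−0.0151·12/12) = 39.7996
Current forward F = (S − I)·e^(rT) = (580.18 − 39.7996)·e^(0.0151·15/12) = 540.3804 × 1.019054 = 550.6768
Value (long) = (F − K)·e^(−rT) = (550.6768 − 618.26) × 0.981302 = -66.3195
Short position value = −(long value) = C$66.32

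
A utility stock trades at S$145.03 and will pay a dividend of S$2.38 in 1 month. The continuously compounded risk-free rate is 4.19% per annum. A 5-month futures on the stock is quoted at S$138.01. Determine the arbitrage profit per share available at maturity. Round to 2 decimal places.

PV(dividends) I = 2.38·e^(−0.0419·1/12) = 2.3717
Fair futures F* = (S − I)·e^(rT) = (145.03 − 2.3717)·e^0.017458 = 142.6583 × 1.017611 = 145.1707
Market S$138.01 < fair 145.1707: forward underpriced → reverse cash-and-carry (short the stock, invest proceeds at r, pay the dividends, go long the forward).
Profit at T = |F_mkt − F*| = |138.01 − 145.1707| = S$7.16 per share

S$7.16 per share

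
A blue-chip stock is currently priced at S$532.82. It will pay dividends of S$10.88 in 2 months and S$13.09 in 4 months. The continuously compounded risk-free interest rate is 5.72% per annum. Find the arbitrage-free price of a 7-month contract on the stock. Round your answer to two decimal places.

PV(dividends) I = 10.88·e^(−0.0572·2/12) + 13.09·e^(−0.0572·4/12)
I = 10.7768 + 12.8428 = 23.6196
F = (S − I)·e^(rT) = (532.82 − 23.6196) · e^(0.0572·7/12)
= 509.2004 · e^0.033367 = 509.2004 × 1.033930 = S$526.48

S$526.48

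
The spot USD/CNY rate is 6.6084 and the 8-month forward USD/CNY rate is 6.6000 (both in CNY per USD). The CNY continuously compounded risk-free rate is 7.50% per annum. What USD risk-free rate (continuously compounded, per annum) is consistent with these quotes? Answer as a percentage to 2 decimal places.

7.69%

F = S·e^((r_CNY − r_USD)T) ⇒ r_USD = r_CNY − ln(F/S)/T
ln(6.6000/6.6084) = -0.001272; /(8/12) = -0.001908
r_USD = 0.0750 + 0.001908 = 0.076908
r_USD = 7.69%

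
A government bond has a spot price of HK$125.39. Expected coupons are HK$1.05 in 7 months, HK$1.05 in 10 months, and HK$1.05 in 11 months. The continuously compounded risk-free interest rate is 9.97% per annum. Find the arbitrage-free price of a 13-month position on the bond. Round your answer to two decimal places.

PV(coupons) I = 1.05·e^(−0.0997·7/12) + 1.05·e^(−0.0997·10/12) + 1.05·e^(−0.0997·11/12)
I = 0.9907 + 0.9663 + 0.9583 = 2.9153
F = (S − I)·e^(rT) = (125.39 − 2.9153) · e^(0.0997·13/12)
= 122.4747 · e^0.108008 = 122.4747 × 1.114057 = HK$136.44

HK$136.44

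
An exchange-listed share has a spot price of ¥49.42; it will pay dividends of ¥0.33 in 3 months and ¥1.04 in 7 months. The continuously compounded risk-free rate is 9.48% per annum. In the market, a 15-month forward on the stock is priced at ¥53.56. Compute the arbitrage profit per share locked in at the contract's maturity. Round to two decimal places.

¥0.61 per share

PV(dividends) I = 0.33·e^(−0.0948·3/12) + 1.04·e^(−0.0948·7/12) = 1.3063
Fair forward F* = (S − I)·e^(rT) = (49.42 − 1.3063)·e^0.118500 = 48.1137 × 1.125807 = 54.1667
Market ¥53.56 < fair 54.1667: forward underpriced → reverse cash-and-carry (short the stock, invest proceeds at r, pay the dividends, go long the forward).
Profit at T = |F_mkt − F*| = |53.56 − 54.1667| = ¥0.61 per share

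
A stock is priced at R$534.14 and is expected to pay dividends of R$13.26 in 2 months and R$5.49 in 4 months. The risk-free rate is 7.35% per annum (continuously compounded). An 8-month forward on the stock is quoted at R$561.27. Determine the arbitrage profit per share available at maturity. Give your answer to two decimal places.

R$19.69 per share

PV(dividends) I = 13.26·e^(−0.0735·2/12) + 5.49·e^(−0.0735·4/12) = 18.4557
Fair forward F* = (S − I)·e^(rT) = (534.14 − 18.4557)·e^0.049000 = 515.6843 × 1.050220 = 541.5820
Market R$561.27 > fair 541.5820: forward overpriced → cash-and-carry (borrow at r, buy the stock and collect the dividends, short the forward).
Profit at T = |F_mkt − F*| = |561.27 − 541.5820| = R$19.69 per share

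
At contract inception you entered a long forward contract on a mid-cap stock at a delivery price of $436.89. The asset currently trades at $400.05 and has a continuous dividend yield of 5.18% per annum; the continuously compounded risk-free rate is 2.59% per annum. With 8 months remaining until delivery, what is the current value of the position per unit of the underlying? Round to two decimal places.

Current fair forward for the remaining 8 months: F = S·e^((r − q)·T), (r − q) = 0.0259 − 0.0518 = -0.0259
F = 400.05 · e^(-0.0259 × 8/12) = 400.05 × 0.982882 = 393.2019
Value of long forward = (F − K)·e^(−rT) = (393.2019 − 436.89) · e^(−0.0259·8/12)
= -43.6881 × 0.982882 = -42.94

-$42.94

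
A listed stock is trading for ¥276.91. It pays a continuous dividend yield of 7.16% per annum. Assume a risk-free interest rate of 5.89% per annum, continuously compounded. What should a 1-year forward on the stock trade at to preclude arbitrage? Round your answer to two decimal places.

¥273.42

F = S·e^((r − q)T) = 276.91 · e^((0.0589 − 0.0716) × 1)
= 276.91 · e^-0.012700 = 276.91 × 0.987380
F = ¥273.42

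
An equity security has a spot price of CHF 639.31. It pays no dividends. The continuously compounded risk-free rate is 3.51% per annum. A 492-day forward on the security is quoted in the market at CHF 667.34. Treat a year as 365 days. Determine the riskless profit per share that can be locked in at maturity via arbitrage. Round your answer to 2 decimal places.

CHF 2.94 per share

Fair forward: F* = S·e^(carry·T), with carry = r = 0.0351
F* = 639.31 · e^(0.0351 × 492/365) = 639.31 · e^0.047313 = 639.31 × 1.048450 = CHF 670.2846
Market CHF 667.34 < fair CHF 670.2846: forward underpriced → reverse cash-and-carry (short spot, go long the forward).
At maturity, profit = |F_mkt − F*| = |667.34 − 670.2846| = CHF 2.94 per share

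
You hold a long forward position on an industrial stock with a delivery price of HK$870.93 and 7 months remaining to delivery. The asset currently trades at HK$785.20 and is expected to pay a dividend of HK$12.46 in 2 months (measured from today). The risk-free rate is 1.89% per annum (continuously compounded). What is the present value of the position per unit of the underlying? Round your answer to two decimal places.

PV(remaining dividends) I = 12.46·e^(−0.0189·2/12) = 12.4208
Current forward F = (S − I)·e^(rT) = (785.20 − 12.4208)·e^(0.0189·7/12) = 772.7792 × 1.011086 = 781.3462
Value (long) = (F − K)·e^(−rT) = (781.3462 − 870.93) × 0.989036 = -88.6016
Value = -HK$88.60

-HK$88.60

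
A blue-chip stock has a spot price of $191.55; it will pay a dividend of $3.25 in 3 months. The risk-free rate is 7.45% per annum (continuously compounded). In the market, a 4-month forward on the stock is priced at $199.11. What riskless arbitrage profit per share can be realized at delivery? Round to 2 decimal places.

PV(dividends) I = 3.25·e^(−0.0745·3/12) = 3.1900
Fair forward F* = (S − I)·e^(rT) = (191.55 − 3.1900)·e^0.024833 = 188.3600 × 1.025144 = 193.0961
Market $199.11 > fair 193.0961: forward overpriced → cash-and-carry (borrow at r, buy the stock and collect the dividends, short the forward).
Profit at T = |F_mkt − F*| = |199.11 − 193.0961| = $6.01 per share

$6.01 per share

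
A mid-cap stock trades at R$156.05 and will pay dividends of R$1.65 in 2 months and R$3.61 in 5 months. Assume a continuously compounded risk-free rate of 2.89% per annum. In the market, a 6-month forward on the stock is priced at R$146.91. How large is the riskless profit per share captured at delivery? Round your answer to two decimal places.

PV(dividends) I = 1.65·e^(−0.0289·2/12) + 3.61·e^(−0.0289·5/12) = 5.2089
Fair forward F* = (S − I)·e^(rT) = (156.05 − 5.2089)·e^0.014450 = 150.8411 × 1.014555 = 153.0366
Market R$146.91 < fair 153.0366: forward underpriced → reverse cash-and-carry (short the stock, invest proceeds at r, pay the dividends, go long the forward).
Profit at T = |F_mkt − F*| = |146.91 − 153.0366| = R$6.13 per share

R$6.13 per share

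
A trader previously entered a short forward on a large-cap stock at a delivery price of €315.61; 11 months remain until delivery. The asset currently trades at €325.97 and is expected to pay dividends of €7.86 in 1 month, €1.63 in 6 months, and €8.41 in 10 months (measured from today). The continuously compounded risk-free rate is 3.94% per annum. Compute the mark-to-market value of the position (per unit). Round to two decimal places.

PV(remaining dividends) I = 7.86·e^(−0.0394·1/12) + 1.63·e^(−0.0394·6/12) + 8.41·e^(−0.0394·10/12) = 17.5708
Current forward F = (S − I)·e^(rT) = (325.97 − 17.5708)·e^(0.0394·11/12) = 308.3992 × 1.036777 = 319.7412
Value (long) = (F − K)·e^(−rT) = (319.7412 − 315.61) × 0.964528 = 3.9847
Short position value = −(long value) = -€3.98

-€3.98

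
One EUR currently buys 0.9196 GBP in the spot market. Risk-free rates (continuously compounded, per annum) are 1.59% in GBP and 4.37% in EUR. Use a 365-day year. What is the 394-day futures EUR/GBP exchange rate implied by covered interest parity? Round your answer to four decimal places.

F = S·e^((r_GBP − r_EUR)T) = 0.9196 · e^((0.0159 − 0.0437) × 394/365)
= 0.9196 · e^-0.030009 = 0.9196 × 0.970437
F = 0.8924 GBP per EUR

0.8924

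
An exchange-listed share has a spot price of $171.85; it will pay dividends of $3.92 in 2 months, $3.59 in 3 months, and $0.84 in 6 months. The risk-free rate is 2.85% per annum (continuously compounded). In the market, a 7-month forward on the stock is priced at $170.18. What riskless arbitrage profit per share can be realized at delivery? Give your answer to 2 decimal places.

$3.88 per share

PV(dividends) I = 3.92·e^(−0.0285·2/12) + 3.59·e^(−0.0285·3/12) + 0.84·e^(−0.0285·6/12) = 8.2941
Fair forward F* = (S − I)·e^(rT) = (171.85 − 8.2941)·e^0.016625 = 163.5559 × 1.016764 = 166.2978
Market $170.18 > fair 166.2978: forward overpriced → cash-and-carry (borrow at r, buy the stock and collect the dividends, short the forward).
Profit at T = |F_mkt − F*| = |170.18 − 166.2978| = $3.88 per share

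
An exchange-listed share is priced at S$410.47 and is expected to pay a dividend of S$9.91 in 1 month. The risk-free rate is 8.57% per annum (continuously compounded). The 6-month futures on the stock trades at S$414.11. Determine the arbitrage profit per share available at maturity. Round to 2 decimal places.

S$4.06 per share

PV(dividends) I = 9.91·e^(−0.0857·1/12) = 9.8395
Fair futures F* = (S − I)·e^(rT) = (410.47 − 9.8395)·e^0.042850 = 400.6305 × 1.043781 = 418.1705
Market S$414.11 < fair 418.1705: forward underpriced → reverse cash-and-carry (short the stock, invest proceeds at r, pay the dividends, go long the forward).
Profit at T = |F_mkt − F*| = |414.11 − 418.1705| = S$4.06 per share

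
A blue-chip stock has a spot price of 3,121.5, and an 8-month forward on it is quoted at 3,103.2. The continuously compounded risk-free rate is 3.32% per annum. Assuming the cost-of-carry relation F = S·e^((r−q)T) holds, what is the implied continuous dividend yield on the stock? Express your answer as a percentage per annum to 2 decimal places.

4.20%

From F = S·e^((r−q)T): (r − q) = ln(F/S)/T
ln(3103.2/3121.5) = ln(0.994137) = -0.005880
(r − q) = -0.005880 / (8/12) = -0.008820
q = r − ln(F/S)/T = 0.0332 + 0.008820 = 0.042020
q = 4.20%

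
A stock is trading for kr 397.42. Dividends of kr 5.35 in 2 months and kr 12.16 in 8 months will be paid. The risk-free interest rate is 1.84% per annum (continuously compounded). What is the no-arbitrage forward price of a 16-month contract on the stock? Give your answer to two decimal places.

kr 389.51

PV(dividends) I = 5.35·e^(−0.0184·2/12) + 12.16·e^(−0.0184·8/12)
I = 5.3336 + 12.0117 = 17.3453
F = (S − I)·e^(rT) = (397.42 − 17.3453) · e^(0.0184·16/12)
= 380.0747 · e^0.024533 = 380.0747 × 1.024836 = kr 389.51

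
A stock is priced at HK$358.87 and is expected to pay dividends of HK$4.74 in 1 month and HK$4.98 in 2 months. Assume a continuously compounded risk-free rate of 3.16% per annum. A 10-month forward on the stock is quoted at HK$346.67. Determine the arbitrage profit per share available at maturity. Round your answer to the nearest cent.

PV(dividends) I = 4.74·e^(−0.0316·1/12) + 4.98·e^(−0.0316·2/12) = 9.6814
Fair forward F* = (S − I)·e^(rT) = (358.87 − 9.6814)·e^0.026333 = 349.1886 × 1.026683 = 358.5060
Market HK$346.67 < fair 358.5060: forward underpriced → reverse cash-and-carry (short the stock, invest proceeds at r, pay the dividends, go long the forward).
Profit at T = |F_mkt − F*| = |346.67 − 358.5060| = HK$11.84 per share

HK$11.84 per share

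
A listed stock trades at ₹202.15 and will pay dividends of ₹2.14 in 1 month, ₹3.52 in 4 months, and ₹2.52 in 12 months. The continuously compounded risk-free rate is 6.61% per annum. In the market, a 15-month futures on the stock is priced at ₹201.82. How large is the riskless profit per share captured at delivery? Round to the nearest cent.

PV(dividends) I = 2.14·e^(−0.0661·1/12) + 3.52·e^(−0.0661·4/12) + 2.52·e^(−0.0661·12/12) = 7.9303
Fair futures F* = (S − I)·e^(rT) = (202.15 − 7.9303)·e^0.082625 = 194.2197 × 1.086134 = 210.9486
Market ₹201.82 < fair 210.9486: forward underpriced → reverse cash-and-carry (short the stock, invest proceeds at r, pay the dividends, go long the forward).
Profit at T = |F_mkt − F*| = |201.82 − 210.9486| = ₹9.13 per share

₹9.13 per share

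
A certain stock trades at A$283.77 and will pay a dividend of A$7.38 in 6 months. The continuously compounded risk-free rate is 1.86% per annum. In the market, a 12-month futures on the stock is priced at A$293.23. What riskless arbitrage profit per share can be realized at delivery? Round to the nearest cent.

A$11.58 per share

PV(dividends) I = 7.38·e^(−0.0186·6/12) = 7.3117
Fair futures F* = (S − I)·e^(rT) = (283.77 − 7.3117)·e^0.018600 = 276.4583 × 1.018774 = 281.6485
Market A$293.23 > fair 281.6485: forward overpriced → cash-and-carry (borrow at r, buy the stock and collect the dividends, short the forward).
Profit at T = |F_mkt − F*| = |293.23 − 281.6485| = A$11.58 per share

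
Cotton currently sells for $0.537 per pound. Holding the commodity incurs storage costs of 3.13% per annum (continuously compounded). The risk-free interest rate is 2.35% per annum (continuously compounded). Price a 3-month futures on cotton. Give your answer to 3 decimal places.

Net carry = r + u − y = 0.0235 + 0.0313 − 0.0000 = 0.0548
F = S·e^((r+u−y)T) = 0.537 · e^(0.0548 × 3/12) = 0.537 · e^0.013700
= 0.537 × 1.013794 = $0.544 per pound

$0.544 per pound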